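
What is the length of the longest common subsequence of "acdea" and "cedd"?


LCS of "acdea" and "cedd"
DP table:
           c    e    d    d
      0    0    0    0    0
  a   0    0    0    0    0
  c   0    1    1    1    1
  d   0    1    1    2    2
  e   0    1    2    2    2
  a   0    1    2    2    2
LCS length = dp[5][4] = 2

2


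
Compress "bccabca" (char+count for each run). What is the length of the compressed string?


Input: bccabca
Runs:
  'b' x 1 => "b1"
  'c' x 2 => "c2"
  'a' x 1 => "a1"
  'b' x 1 => "b1"
  'c' x 1 => "c1"
  'a' x 1 => "a1"
Compressed: "b1c2a1b1c1a1"
Compressed length: 12

12


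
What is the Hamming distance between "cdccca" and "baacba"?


Comparing "cdccca" and "baacba" position by position:
  Position 0: 'c' vs 'b' => differ
  Position 1: 'd' vs 'a' => differ
  Position 2: 'c' vs 'a' => differ
  Position 3: 'c' vs 'c' => same
  Position 4: 'c' vs 'b' => differ
  Position 5: 'a' vs 'a' => same
Total differences (Hamming distance): 4

4


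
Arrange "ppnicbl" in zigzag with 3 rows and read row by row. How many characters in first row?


Zigzag "ppnicbl" into 3 rows:
Placing characters:
  'p' => row 0
  'p' => row 1
  'n' => row 2
  'i' => row 1
  'c' => row 0
  'b' => row 1
  'l' => row 2
Rows:
  Row 0: "pc"
  Row 1: "pib"
  Row 2: "nl"
First row length: 2

2


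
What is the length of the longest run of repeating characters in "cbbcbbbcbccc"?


Input: "cbbcbbbcbccc"
Scanning for longest run:
  Position 1 ('b'): new char, reset run to 1
  Position 2 ('b'): continues run of 'b', length=2
  Position 3 ('c'): new char, reset run to 1
  Position 4 ('b'): new char, reset run to 1
  Position 5 ('b'): continues run of 'b', length=2
  Position 6 ('b'): continues run of 'b', length=3
  Position 7 ('c'): new char, reset run to 1
  Position 8 ('b'): new char, reset run to 1
  Position 9 ('c'): new char, reset run to 1
  Position 10 ('c'): continues run of 'c', length=2
  Position 11 ('c'): continues run of 'c', length=3
Longest run: 'b' with length 3

3


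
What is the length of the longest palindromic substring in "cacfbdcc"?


Input: "cacfbdcc"
Checking substrings for palindromes:
  [0:3] "cac" (len 3) => palindrome
  [6:8] "cc" (len 2) => palindrome
Longest palindromic substring: "cac" with length 3

3


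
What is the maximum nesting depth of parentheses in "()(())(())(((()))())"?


Input: "()(())(())(((()))())"
Tracking depth:
  Position 0 '(': depth becomes 1
  Position 1 ')': depth becomes 0
  Position 2 '(': depth becomes 1
  Position 3 '(': depth becomes 2
  Position 4 ')': depth becomes 1
  Position 5 ')': depth becomes 0
  Position 6 '(': depth becomes 1
  Position 7 '(': depth becomes 2
  Position 8 ')': depth becomes 1
  Position 9 ')': depth becomes 0
  Position 10 '(': depth becomes 1
  Position 11 '(': depth becomes 2
  Position 12 '(': depth becomes 3
  Position 13 '(': depth becomes 4
  Position 14 ')': depth becomes 3
  Position 15 ')': depth becomes 2
  Position 16 ')': depth becomes 1
  Position 17 '(': depth becomes 2
  Position 18 ')': depth becomes 1
  Position 19 ')': depth becomes 0
Maximum depth reached: 4

4


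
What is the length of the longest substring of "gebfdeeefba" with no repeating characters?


Input: "gebfdeeefba"
Sliding window (track last position of each char):
  Position 0 ('g'): window [0,0] length 1 -- new best
  Position 1 ('e'): window [0,1] length 2 -- new best
  Position 2 ('b'): window [0,2] length 3 -- new best
  Position 3 ('f'): window [0,3] length 4 -- new best
  Position 4 ('d'): window [0,4] length 5 -- new best
  Position 5 ('e'): repeat (last at 1), move window start to 2
  Position 5 ('e'): window [2,5] length 4
  Position 6 ('e'): repeat (last at 5), move window start to 6
  Position 6 ('e'): window [6,6] length 1
  Position 7 ('e'): repeat (last at 6), move window start to 7
  Position 7 ('e'): window [7,7] length 1
  Position 8 ('f'): window [7,8] length 2
  Position 9 ('b'): window [7,9] length 3
  Position 10 ('a'): window [7,10] length 4
Longest substring with no repeats: "gebfd" with length 5

5


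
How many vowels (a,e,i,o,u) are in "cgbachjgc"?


Input: cgbachjgc
Checking each character:
  'c' at position 0: consonant
  'g' at position 1: consonant
  'b' at position 2: consonant
  'a' at position 3: vowel (running total: 1)
  'c' at position 4: consonant
  'h' at position 5: consonant
  'j' at position 6: consonant
  'g' at position 7: consonant
  'c' at position 8: consonant
Total vowels: 1

1


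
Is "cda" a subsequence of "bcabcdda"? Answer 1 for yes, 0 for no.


Check if "cda" is a subsequence of "bcabcdda"
Greedy scan:
  Position 0 ('b'): no match needed
  Position 1 ('c'): matches sub[0] = 'c'
  Position 2 ('a'): no match needed
  Position 3 ('b'): no match needed
  Position 4 ('c'): no match needed
  Position 5 ('d'): matches sub[1] = 'd'
  Position 6 ('d'): no match needed
  Position 7 ('a'): matches sub[2] = 'a'
All 3 characters matched => is a subsequence

1


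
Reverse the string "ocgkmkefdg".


Input: ocgkmkefdg
Reading characters right to left:
  Position 9: 'g'
  Position 8: 'd'
  Position 7: 'f'
  Position 6: 'e'
  Position 5: 'k'
  Position 4: 'm'
  Position 3: 'k'
  Position 2: 'g'
  Position 1: 'c'
  Position 0: 'o'
Reversed: gdfekmkgco

gdfekmkgco


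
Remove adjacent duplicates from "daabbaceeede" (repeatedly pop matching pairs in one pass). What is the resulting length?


Input: daabbaceeede
Stack-based adjacent duplicate removal:
  Read 'd': push. Stack: d
  Read 'a': push. Stack: da
  Read 'a': matches stack top 'a' => pop. Stack: d
  Read 'b': push. Stack: db
  Read 'b': matches stack top 'b' => pop. Stack: d
  Read 'a': push. Stack: da
  Read 'c': push. Stack: dac
  Read 'e': push. Stack: dace
  Read 'e': matches stack top 'e' => pop. Stack: dac
  Read 'e': push. Stack: dace
  Read 'd': push. Stack: daced
  Read 'e': push. Stack: dacede
Final stack: "dacede" (length 6)

6


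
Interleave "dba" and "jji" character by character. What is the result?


Interleaving "dba" and "jji":
  Position 0: 'd' from first, 'j' from second => "dj"
  Position 1: 'b' from first, 'j' from second => "bj"
  Position 2: 'a' from first, 'i' from second => "ai"
Result: djbjai

djbjai


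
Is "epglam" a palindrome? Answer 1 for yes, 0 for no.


Input: epglam
Reversed: malgpe
  Compare pos 0 ('e') with pos 5 ('m'): MISMATCH
  Compare pos 1 ('p') with pos 4 ('a'): MISMATCH
  Compare pos 2 ('g') with pos 3 ('l'): MISMATCH
Result: not a palindrome

0


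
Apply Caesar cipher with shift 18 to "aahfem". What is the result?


Caesar cipher: shift "aahfem" by 18
  'a' (pos 0) + 18 = pos 18 = 's'
  'a' (pos 0) + 18 = pos 18 = 's'
  'h' (pos 7) + 18 = pos 25 = 'z'
  'f' (pos 5) + 18 = pos 23 = 'x'
  'e' (pos 4) + 18 = pos 22 = 'w'
  'm' (pos 12) + 18 = pos 4 = 'e'
Result: sszxwe

sszxwe


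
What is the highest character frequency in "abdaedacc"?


Input: abdaedacc
Character counts:
  'a': 3
  'b': 1
  'c': 2
  'd': 2
  'e': 1
Maximum frequency: 3

3


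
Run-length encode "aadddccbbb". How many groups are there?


Input: aadddccbbb
Scanning for consecutive runs:
  Group 1: 'a' x 2 (positions 0-1)
  Group 2: 'd' x 3 (positions 2-4)
  Group 3: 'c' x 2 (positions 5-6)
  Group 4: 'b' x 3 (positions 7-9)
Total groups: 4

4


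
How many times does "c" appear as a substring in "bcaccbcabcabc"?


Searching for "c" in "bcaccbcabcabc"
Scanning each position:
  Position 0: "b" => no
  Position 1: "c" => MATCH
  Position 2: "a" => no
  Position 3: "c" => MATCH
  Position 4: "c" => MATCH
  Position 5: "b" => no
  Position 6: "c" => MATCH
  Position 7: "a" => no
  Position 8: "b" => no
  Position 9: "c" => MATCH
  Position 10: "a" => no
  Position 11: "b" => no
  Position 12: "c" => MATCH
Total occurrences: 6

6


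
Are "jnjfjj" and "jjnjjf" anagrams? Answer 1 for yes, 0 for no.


Strings: "jnjfjj", "jjnjjf"
Sorted first:  fjjjjn
Sorted second: fjjjjn
Sorted forms match => anagrams

1


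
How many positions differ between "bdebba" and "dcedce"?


Comparing "bdebba" and "dcedce" position by position:
  Position 0: 'b' vs 'd' => DIFFER
  Position 1: 'd' vs 'c' => DIFFER
  Position 2: 'e' vs 'e' => same
  Position 3: 'b' vs 'd' => DIFFER
  Position 4: 'b' vs 'c' => DIFFER
  Position 5: 'a' vs 'e' => DIFFER
Positions that differ: 5

5


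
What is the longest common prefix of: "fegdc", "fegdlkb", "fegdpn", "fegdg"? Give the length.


Words: fegdc, fegdlkb, fegdpn, fegdg
  Position 0: all 'f' => match
  Position 1: all 'e' => match
  Position 2: all 'g' => match
  Position 3: all 'd' => match
  Position 4: ('c', 'l', 'p', 'g') => mismatch, stop
LCP = "fegd" (length 4)

4


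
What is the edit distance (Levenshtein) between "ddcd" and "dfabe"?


Computing edit distance: "ddcd" -> "dfabe"
DP table:
           d    f    a    b    e
      0    1    2    3    4    5
  d   1    0    1    2    3    4
  d   2    1    1    2    3    4
  c   3    2    2    2    3    4
  d   4    3    3    3    3    4
Edit distance = dp[4][5] = 4

4


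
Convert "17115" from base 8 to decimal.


Input: "17115" in base 8
Positional expansion:
  Digit '1' (value 1) x 8^4 = 4096
  Digit '7' (value 7) x 8^3 = 3584
  Digit '1' (value 1) x 8^2 = 64
  Digit '1' (value 1) x 8^1 = 8
  Digit '5' (value 5) x 8^0 = 5
Sum = 7757

7757


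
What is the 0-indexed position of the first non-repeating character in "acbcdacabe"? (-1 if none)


Input: acbcdacabe
Character frequencies:
  'a': 3
  'b': 2
  'c': 3
  'd': 1
  'e': 1
Scanning left to right for freq == 1:
  Position 0 ('a'): freq=3, skip
  Position 1 ('c'): freq=3, skip
  Position 2 ('b'): freq=2, skip
  Position 3 ('c'): freq=3, skip
  Position 4 ('d'): unique! => answer = 4

4


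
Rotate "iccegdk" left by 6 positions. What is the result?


Input: "iccegdk", rotate left by 6
First 6 characters: "iccegd"
Remaining characters: "k"
Concatenate remaining + first: "k" + "iccegd" = "kiccegd"

kiccegd


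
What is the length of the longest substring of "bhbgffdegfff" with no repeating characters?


Input: "bhbgffdegfff"
Sliding window (track last position of each char):
  Position 0 ('b'): window [0,0] length 1 -- new best
  Position 1 ('h'): window [0,1] length 2 -- new best
  Position 2 ('b'): repeat (last at 0), move window start to 1
  Position 2 ('b'): window [1,2] length 2
  Position 3 ('g'): window [1,3] length 3 -- new best
  Position 4 ('f'): window [1,4] length 4 -- new best
  Position 5 ('f'): repeat (last at 4), move window start to 5
  Position 5 ('f'): window [5,5] length 1
  Position 6 ('d'): window [5,6] length 2
  Position 7 ('e'): window [5,7] length 3
  Position 8 ('g'): window [5,8] length 4
  Position 9 ('f'): repeat (last at 5), move window start to 6
  Position 9 ('f'): window [6,9] length 4
  Position 10 ('f'): repeat (last at 9), move window start to 10
  Position 10 ('f'): window [10,10] length 1
  Position 11 ('f'): repeat (last at 10), move window start to 11
  Position 11 ('f'): window [11,11] length 1
Longest substring with no repeats: "hbgf" with length 4

4


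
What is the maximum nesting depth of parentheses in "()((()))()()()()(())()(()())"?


Input: "()((()))()()()()(())()(()())"
Tracking depth:
  Position 0 '(': depth becomes 1
  Position 1 ')': depth becomes 0
  Position 2 '(': depth becomes 1
  Position 3 '(': depth becomes 2
  Position 4 '(': depth becomes 3
  Position 5 ')': depth becomes 2
  Position 6 ')': depth becomes 1
  Position 7 ')': depth becomes 0
  Position 8 '(': depth becomes 1
  Position 9 ')': depth becomes 0
  Position 10 '(': depth becomes 1
  Position 11 ')': depth becomes 0
  Position 12 '(': depth becomes 1
  Position 13 ')': depth becomes 0
  Position 14 '(': depth becomes 1
  Position 15 ')': depth becomes 0
  Position 16 '(': depth becomes 1
  Position 17 '(': depth becomes 2
  Position 18 ')': depth becomes 1
  Position 19 ')': depth becomes 0
  Position 20 '(': depth becomes 1
  Position 21 ')': depth becomes 0
  Position 22 '(': depth becomes 1
  Position 23 '(': depth becomes 2
  Position 24 ')': depth becomes 1
  Position 25 '(': depth becomes 2
  Position 26 ')': depth becomes 1
  Position 27 ')': depth becomes 0
Maximum depth reached: 3

3


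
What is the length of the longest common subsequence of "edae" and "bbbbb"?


LCS of "edae" and "bbbbb"
DP table:
           b    b    b    b    b
      0    0    0    0    0    0
  e   0    0    0    0    0    0
  d   0    0    0    0    0    0
  a   0    0    0    0    0    0
  e   0    0    0    0    0    0
LCS length = dp[4][5] = 0

0


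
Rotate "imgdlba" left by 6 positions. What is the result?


Input: "imgdlba", rotate left by 6
First 6 characters: "imgdlb"
Remaining characters: "a"
Concatenate remaining + first: "a" + "imgdlb" = "aimgdlb"

aimgdlb


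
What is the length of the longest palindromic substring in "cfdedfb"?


Input: "cfdedfb"
Checking substrings for palindromes:
  [1:6] "fdedf" (len 5) => palindrome
  [2:5] "ded" (len 3) => palindrome
Longest palindromic substring: "fdedf" with length 5

5


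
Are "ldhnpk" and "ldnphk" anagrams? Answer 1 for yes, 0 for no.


Strings: "ldhnpk", "ldnphk"
Sorted first:  dhklnp
Sorted second: dhklnp
Sorted forms match => anagrams

1


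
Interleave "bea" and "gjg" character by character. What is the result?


Interleaving "bea" and "gjg":
  Position 0: 'b' from first, 'g' from second => "bg"
  Position 1: 'e' from first, 'j' from second => "ej"
  Position 2: 'a' from first, 'g' from second => "ag"
Result: bgejag

bgejag


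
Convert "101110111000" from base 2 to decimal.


Input: "101110111000" in base 2
Positional expansion:
  Digit '1' (value 1) x 2^11 = 2048
  Digit '0' (value 0) x 2^10 = 0
  Digit '1' (value 1) x 2^9 = 512
  Digit '1' (value 1) x 2^8 = 256
  Digit '1' (value 1) x 2^7 = 128
  Digit '0' (value 0) x 2^6 = 0
  Digit '1' (value 1) x 2^5 = 32
  Digit '1' (value 1) x 2^4 = 16
  Digit '1' (value 1) x 2^3 = 8
  Digit '0' (value 0) x 2^2 = 0
  Digit '0' (value 0) x 2^1 = 0
  Digit '0' (value 0) x 2^0 = 0
Sum = 3000

3000


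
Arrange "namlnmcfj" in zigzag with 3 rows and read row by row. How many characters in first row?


Zigzag "namlnmcfj" into 3 rows:
Placing characters:
  'n' => row 0
  'a' => row 1
  'm' => row 2
  'l' => row 1
  'n' => row 0
  'm' => row 1
  'c' => row 2
  'f' => row 1
  'j' => row 0
Rows:
  Row 0: "nnj"
  Row 1: "almf"
  Row 2: "mc"
First row length: 3

3


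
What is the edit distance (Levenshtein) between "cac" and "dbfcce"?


Computing edit distance: "cac" -> "dbfcce"
DP table:
           d    b    f    c    c    e
      0    1    2    3    4    5    6
  c   1    1    2    3    3    4    5
  a   2    2    2    3    4    4    5
  c   3    3    3    3    3    4    5
Edit distance = dp[3][6] = 5

5


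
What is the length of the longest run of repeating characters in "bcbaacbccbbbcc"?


Input: "bcbaacbccbbbcc"
Scanning for longest run:
  Position 1 ('c'): new char, reset run to 1
  Position 2 ('b'): new char, reset run to 1
  Position 3 ('a'): new char, reset run to 1
  Position 4 ('a'): continues run of 'a', length=2
  Position 5 ('c'): new char, reset run to 1
  Position 6 ('b'): new char, reset run to 1
  Position 7 ('c'): new char, reset run to 1
  Position 8 ('c'): continues run of 'c', length=2
  Position 9 ('b'): new char, reset run to 1
  Position 10 ('b'): continues run of 'b', length=2
  Position 11 ('b'): continues run of 'b', length=3
  Position 12 ('c'): new char, reset run to 1
  Position 13 ('c'): continues run of 'c', length=2
Longest run: 'b' with length 3

3


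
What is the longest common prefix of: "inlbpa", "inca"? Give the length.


Words: inlbpa, inca
  Position 0: all 'i' => match
  Position 1: all 'n' => match
  Position 2: ('l', 'c') => mismatch, stop
LCP = "in" (length 2)

2


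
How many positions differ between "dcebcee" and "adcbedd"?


Comparing "dcebcee" and "adcbedd" position by position:
  Position 0: 'd' vs 'a' => DIFFER
  Position 1: 'c' vs 'd' => DIFFER
  Position 2: 'e' vs 'c' => DIFFER
  Position 3: 'b' vs 'b' => same
  Position 4: 'c' vs 'e' => DIFFER
  Position 5: 'e' vs 'd' => DIFFER
  Position 6: 'e' vs 'd' => DIFFER
Positions that differ: 6

6


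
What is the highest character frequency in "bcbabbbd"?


Input: bcbabbbd
Character counts:
  'a': 1
  'b': 5
  'c': 1
  'd': 1
Maximum frequency: 5

5


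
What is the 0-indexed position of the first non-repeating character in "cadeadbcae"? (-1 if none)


Input: cadeadbcae
Character frequencies:
  'a': 3
  'b': 1
  'c': 2
  'd': 2
  'e': 2
Scanning left to right for freq == 1:
  Position 0 ('c'): freq=2, skip
  Position 1 ('a'): freq=3, skip
  Position 2 ('d'): freq=2, skip
  Position 3 ('e'): freq=2, skip
  Position 4 ('a'): freq=3, skip
  Position 5 ('d'): freq=2, skip
  Position 6 ('b'): unique! => answer = 6

6


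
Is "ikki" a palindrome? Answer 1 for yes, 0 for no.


Input: ikki
Reversed: ikki
  Compare pos 0 ('i') with pos 3 ('i'): match
  Compare pos 1 ('k') with pos 2 ('k'): match
Result: palindrome

1


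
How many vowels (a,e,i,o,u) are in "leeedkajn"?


Input: leeedkajn
Checking each character:
  'l' at position 0: consonant
  'e' at position 1: vowel (running total: 1)
  'e' at position 2: vowel (running total: 2)
  'e' at position 3: vowel (running total: 3)
  'd' at position 4: consonant
  'k' at position 5: consonant
  'a' at position 6: vowel (running total: 4)
  'j' at position 7: consonant
  'n' at position 8: consonant
Total vowels: 4

4


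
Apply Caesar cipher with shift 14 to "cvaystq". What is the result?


Caesar cipher: shift "cvaystq" by 14
  'c' (pos 2) + 14 = pos 16 = 'q'
  'v' (pos 21) + 14 = pos 9 = 'j'
  'a' (pos 0) + 14 = pos 14 = 'o'
  'y' (pos 24) + 14 = pos 12 = 'm'
  's' (pos 18) + 14 = pos 6 = 'g'
  't' (pos 19) + 14 = pos 7 = 'h'
  'q' (pos 16) + 14 = pos 4 = 'e'
Result: qjomghe

qjomghe


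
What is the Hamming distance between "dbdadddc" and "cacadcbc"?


Comparing "dbdadddc" and "cacadcbc" position by position:
  Position 0: 'd' vs 'c' => differ
  Position 1: 'b' vs 'a' => differ
  Position 2: 'd' vs 'c' => differ
  Position 3: 'a' vs 'a' => same
  Position 4: 'd' vs 'd' => same
  Position 5: 'd' vs 'c' => differ
  Position 6: 'd' vs 'b' => differ
  Position 7: 'c' vs 'c' => same
Total differences (Hamming distance): 5

5


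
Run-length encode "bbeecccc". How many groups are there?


Input: bbeecccc
Scanning for consecutive runs:
  Group 1: 'b' x 2 (positions 0-1)
  Group 2: 'e' x 2 (positions 2-3)
  Group 3: 'c' x 4 (positions 4-7)
Total groups: 3

3


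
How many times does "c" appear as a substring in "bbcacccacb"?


Searching for "c" in "bbcacccacb"
Scanning each position:
  Position 0: "b" => no
  Position 1: "b" => no
  Position 2: "c" => MATCH
  Position 3: "a" => no
  Position 4: "c" => MATCH
  Position 5: "c" => MATCH
  Position 6: "c" => MATCH
  Position 7: "a" => no
  Position 8: "c" => MATCH
  Position 9: "b" => no
Total occurrences: 5

5


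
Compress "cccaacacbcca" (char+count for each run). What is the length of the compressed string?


Input: cccaacacbcca
Runs:
  'c' x 3 => "c3"
  'a' x 2 => "a2"
  'c' x 1 => "c1"
  'a' x 1 => "a1"
  'c' x 1 => "c1"
  'b' x 1 => "b1"
  'c' x 2 => "c2"
  'a' x 1 => "a1"
Compressed: "c3a2c1a1c1b1c2a1"
Compressed length: 16

16


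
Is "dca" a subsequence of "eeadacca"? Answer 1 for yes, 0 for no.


Check if "dca" is a subsequence of "eeadacca"
Greedy scan:
  Position 0 ('e'): no match needed
  Position 1 ('e'): no match needed
  Position 2 ('a'): no match needed
  Position 3 ('d'): matches sub[0] = 'd'
  Position 4 ('a'): no match needed
  Position 5 ('c'): matches sub[1] = 'c'
  Position 6 ('c'): no match needed
  Position 7 ('a'): matches sub[2] = 'a'
All 3 characters matched => is a subsequence

1


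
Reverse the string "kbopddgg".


Input: kbopddgg
Reading characters right to left:
  Position 7: 'g'
  Position 6: 'g'
  Position 5: 'd'
  Position 4: 'd'
  Position 3: 'p'
  Position 2: 'o'
  Position 1: 'b'
  Position 0: 'k'
Reversed: ggddpobk

ggddpobk


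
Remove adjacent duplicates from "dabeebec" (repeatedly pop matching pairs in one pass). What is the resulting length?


Input: dabeebec
Stack-based adjacent duplicate removal:
  Read 'd': push. Stack: d
  Read 'a': push. Stack: da
  Read 'b': push. Stack: dab
  Read 'e': push. Stack: dabe
  Read 'e': matches stack top 'e' => pop. Stack: dab
  Read 'b': matches stack top 'b' => pop. Stack: da
  Read 'e': push. Stack: dae
  Read 'c': push. Stack: daec
Final stack: "daec" (length 4)

4


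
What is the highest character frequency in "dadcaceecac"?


Input: dadcaceecac
Character counts:
  'a': 3
  'c': 4
  'd': 2
  'e': 2
Maximum frequency: 4

4


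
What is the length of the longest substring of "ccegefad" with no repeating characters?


Input: "ccegefad"
Sliding window (track last position of each char):
  Position 0 ('c'): window [0,0] length 1 -- new best
  Position 1 ('c'): repeat (last at 0), move window start to 1
  Position 1 ('c'): window [1,1] length 1
  Position 2 ('e'): window [1,2] length 2 -- new best
  Position 3 ('g'): window [1,3] length 3 -- new best
  Position 4 ('e'): repeat (last at 2), move window start to 3
  Position 4 ('e'): window [3,4] length 2
  Position 5 ('f'): window [3,5] length 3
  Position 6 ('a'): window [3,6] length 4 -- new best
  Position 7 ('d'): window [3,7] length 5 -- new best
Longest substring with no repeats: "gefad" with length 5

5


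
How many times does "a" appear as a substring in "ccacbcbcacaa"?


Searching for "a" in "ccacbcbcacaa"
Scanning each position:
  Position 0: "c" => no
  Position 1: "c" => no
  Position 2: "a" => MATCH
  Position 3: "c" => no
  Position 4: "b" => no
  Position 5: "c" => no
  Position 6: "b" => no
  Position 7: "c" => no
  Position 8: "a" => MATCH
  Position 9: "c" => no
  Position 10: "a" => MATCH
  Position 11: "a" => MATCH
Total occurrences: 4

4


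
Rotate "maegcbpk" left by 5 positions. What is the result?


Input: "maegcbpk", rotate left by 5
First 5 characters: "maegc"
Remaining characters: "bpk"
Concatenate remaining + first: "bpk" + "maegc" = "bpkmaegc"

bpkmaegc


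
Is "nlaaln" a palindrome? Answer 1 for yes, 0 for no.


Input: nlaaln
Reversed: nlaaln
  Compare pos 0 ('n') with pos 5 ('n'): match
  Compare pos 1 ('l') with pos 4 ('l'): match
  Compare pos 2 ('a') with pos 3 ('a'): match
Result: palindrome

1


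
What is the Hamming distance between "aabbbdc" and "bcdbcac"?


Comparing "aabbbdc" and "bcdbcac" position by position:
  Position 0: 'a' vs 'b' => differ
  Position 1: 'a' vs 'c' => differ
  Position 2: 'b' vs 'd' => differ
  Position 3: 'b' vs 'b' => same
  Position 4: 'b' vs 'c' => differ
  Position 5: 'd' vs 'a' => differ
  Position 6: 'c' vs 'c' => same
Total differences (Hamming distance): 5

5


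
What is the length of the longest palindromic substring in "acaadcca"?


Input: "acaadcca"
Checking substrings for palindromes:
  [0:3] "aca" (len 3) => palindrome
  [2:4] "aa" (len 2) => palindrome
  [5:7] "cc" (len 2) => palindrome
Longest palindromic substring: "aca" with length 3

3


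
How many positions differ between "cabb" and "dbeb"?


Comparing "cabb" and "dbeb" position by position:
  Position 0: 'c' vs 'd' => DIFFER
  Position 1: 'a' vs 'b' => DIFFER
  Position 2: 'b' vs 'e' => DIFFER
  Position 3: 'b' vs 'b' => same
Positions that differ: 3

3


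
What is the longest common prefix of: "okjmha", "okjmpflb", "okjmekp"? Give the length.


Words: okjmha, okjmpflb, okjmekp
  Position 0: all 'o' => match
  Position 1: all 'k' => match
  Position 2: all 'j' => match
  Position 3: all 'm' => match
  Position 4: ('h', 'p', 'e') => mismatch, stop
LCP = "okjm" (length 4)

4


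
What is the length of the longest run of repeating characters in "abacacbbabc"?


Input: "abacacbbabc"
Scanning for longest run:
  Position 1 ('b'): new char, reset run to 1
  Position 2 ('a'): new char, reset run to 1
  Position 3 ('c'): new char, reset run to 1
  Position 4 ('a'): new char, reset run to 1
  Position 5 ('c'): new char, reset run to 1
  Position 6 ('b'): new char, reset run to 1
  Position 7 ('b'): continues run of 'b', length=2
  Position 8 ('a'): new char, reset run to 1
  Position 9 ('b'): new char, reset run to 1
  Position 10 ('c'): new char, reset run to 1
Longest run: 'b' with length 2

2


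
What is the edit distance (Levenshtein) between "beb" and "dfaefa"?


Computing edit distance: "beb" -> "dfaefa"
DP table:
           d    f    a    e    f    a
      0    1    2    3    4    5    6
  b   1    1    2    3    4    5    6
  e   2    2    2    3    3    4    5
  b   3    3    3    3    4    4    5
Edit distance = dp[3][6] = 5

5


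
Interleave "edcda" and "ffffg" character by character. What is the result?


Interleaving "edcda" and "ffffg":
  Position 0: 'e' from first, 'f' from second => "ef"
  Position 1: 'd' from first, 'f' from second => "df"
  Position 2: 'c' from first, 'f' from second => "cf"
  Position 3: 'd' from first, 'f' from second => "df"
  Position 4: 'a' from first, 'g' from second => "ag"
Result: efdfcfdfag

efdfcfdfag


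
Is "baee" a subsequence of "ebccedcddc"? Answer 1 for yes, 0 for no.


Check if "baee" is a subsequence of "ebccedcddc"
Greedy scan:
  Position 0 ('e'): no match needed
  Position 1 ('b'): matches sub[0] = 'b'
  Position 2 ('c'): no match needed
  Position 3 ('c'): no match needed
  Position 4 ('e'): no match needed
  Position 5 ('d'): no match needed
  Position 6 ('c'): no match needed
  Position 7 ('d'): no match needed
  Position 8 ('d'): no match needed
  Position 9 ('c'): no match needed
Only matched 1/4 characters => not a subsequence

0


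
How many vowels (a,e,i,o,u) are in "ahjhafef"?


Input: ahjhafef
Checking each character:
  'a' at position 0: vowel (running total: 1)
  'h' at position 1: consonant
  'j' at position 2: consonant
  'h' at position 3: consonant
  'a' at position 4: vowel (running total: 2)
  'f' at position 5: consonant
  'e' at position 6: vowel (running total: 3)
  'f' at position 7: consonant
Total vowels: 3

3


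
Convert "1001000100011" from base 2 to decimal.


Input: "1001000100011" in base 2
Positional expansion:
  Digit '1' (value 1) x 2^12 = 4096
  Digit '0' (value 0) x 2^11 = 0
  Digit '0' (value 0) x 2^10 = 0
  Digit '1' (value 1) x 2^9 = 512
  Digit '0' (value 0) x 2^8 = 0
  Digit '0' (value 0) x 2^7 = 0
  Digit '0' (value 0) x 2^6 = 0
  Digit '1' (value 1) x 2^5 = 32
  Digit '0' (value 0) x 2^4 = 0
  Digit '0' (value 0) x 2^3 = 0
  Digit '0' (value 0) x 2^2 = 0
  Digit '1' (value 1) x 2^1 = 2
  Digit '1' (value 1) x 2^0 = 1
Sum = 4643

4643


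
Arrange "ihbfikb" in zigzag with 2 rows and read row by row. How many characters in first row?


Zigzag "ihbfikb" into 2 rows:
Placing characters:
  'i' => row 0
  'h' => row 1
  'b' => row 0
  'f' => row 1
  'i' => row 0
  'k' => row 1
  'b' => row 0
Rows:
  Row 0: "ibib"
  Row 1: "hfk"
First row length: 4

4


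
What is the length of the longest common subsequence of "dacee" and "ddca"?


LCS of "dacee" and "ddca"
DP table:
           d    d    c    a
      0    0    0    0    0
  d   0    1    1    1    1
  a   0    1    1    1    2
  c   0    1    1    2    2
  e   0    1    1    2    2
  e   0    1    1    2    2
LCS length = dp[5][4] = 2

2


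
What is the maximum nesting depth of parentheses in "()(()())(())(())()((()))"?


Input: "()(()())(())(())()((()))"
Tracking depth:
  Position 0 '(': depth becomes 1
  Position 1 ')': depth becomes 0
  Position 2 '(': depth becomes 1
  Position 3 '(': depth becomes 2
  Position 4 ')': depth becomes 1
  Position 5 '(': depth becomes 2
  Position 6 ')': depth becomes 1
  Position 7 ')': depth becomes 0
  Position 8 '(': depth becomes 1
  Position 9 '(': depth becomes 2
  Position 10 ')': depth becomes 1
  Position 11 ')': depth becomes 0
  Position 12 '(': depth becomes 1
  Position 13 '(': depth becomes 2
  Position 14 ')': depth becomes 1
  Position 15 ')': depth becomes 0
  Position 16 '(': depth becomes 1
  Position 17 ')': depth becomes 0
  Position 18 '(': depth becomes 1
  Position 19 '(': depth becomes 2
  Position 20 '(': depth becomes 3
  Position 21 ')': depth becomes 2
  Position 22 ')': depth becomes 1
  Position 23 ')': depth becomes 0
Maximum depth reached: 3

3


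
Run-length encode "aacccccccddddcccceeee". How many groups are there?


Input: aacccccccddddcccceeee
Scanning for consecutive runs:
  Group 1: 'a' x 2 (positions 0-1)
  Group 2: 'c' x 7 (positions 2-8)
  Group 3: 'd' x 4 (positions 9-12)
  Group 4: 'c' x 4 (positions 13-16)
  Group 5: 'e' x 4 (positions 17-20)
Total groups: 5

5


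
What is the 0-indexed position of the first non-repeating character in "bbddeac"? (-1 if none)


Input: bbddeac
Character frequencies:
  'a': 1
  'b': 2
  'c': 1
  'd': 2
  'e': 1
Scanning left to right for freq == 1:
  Position 0 ('b'): freq=2, skip
  Position 1 ('b'): freq=2, skip
  Position 2 ('d'): freq=2, skip
  Position 3 ('d'): freq=2, skip
  Position 4 ('e'): unique! => answer = 4

4


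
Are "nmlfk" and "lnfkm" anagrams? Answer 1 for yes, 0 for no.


Strings: "nmlfk", "lnfkm"
Sorted first:  fklmn
Sorted second: fklmn
Sorted forms match => anagrams

1


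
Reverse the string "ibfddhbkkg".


Input: ibfddhbkkg
Reading characters right to left:
  Position 9: 'g'
  Position 8: 'k'
  Position 7: 'k'
  Position 6: 'b'
  Position 5: 'h'
  Position 4: 'd'
  Position 3: 'd'
  Position 2: 'f'
  Position 1: 'b'
  Position 0: 'i'
Reversed: gkkbhddfbi

gkkbhddfbi


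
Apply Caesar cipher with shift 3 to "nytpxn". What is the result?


Caesar cipher: shift "nytpxn" by 3
  'n' (pos 13) + 3 = pos 16 = 'q'
  'y' (pos 24) + 3 = pos 1 = 'b'
  't' (pos 19) + 3 = pos 22 = 'w'
  'p' (pos 15) + 3 = pos 18 = 's'
  'x' (pos 23) + 3 = pos 0 = 'a'
  'n' (pos 13) + 3 = pos 16 = 'q'
Result: qbwsaq

qbwsaq


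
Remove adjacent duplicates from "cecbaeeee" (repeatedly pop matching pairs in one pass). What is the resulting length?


Input: cecbaeeee
Stack-based adjacent duplicate removal:
  Read 'c': push. Stack: c
  Read 'e': push. Stack: ce
  Read 'c': push. Stack: cec
  Read 'b': push. Stack: cecb
  Read 'a': push. Stack: cecba
  Read 'e': push. Stack: cecbae
  Read 'e': matches stack top 'e' => pop. Stack: cecba
  Read 'e': push. Stack: cecbae
  Read 'e': matches stack top 'e' => pop. Stack: cecba
Final stack: "cecba" (length 5)

5


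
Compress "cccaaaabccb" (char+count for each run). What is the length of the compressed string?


Input: cccaaaabccb
Runs:
  'c' x 3 => "c3"
  'a' x 4 => "a4"
  'b' x 1 => "b1"
  'c' x 2 => "c2"
  'b' x 1 => "b1"
Compressed: "c3a4b1c2b1"
Compressed length: 10

10


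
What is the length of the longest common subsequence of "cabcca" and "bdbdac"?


LCS of "cabcca" and "bdbdac"
DP table:
           b    d    b    d    a    c
      0    0    0    0    0    0    0
  c   0    0    0    0    0    0    1
  a   0    0    0    0    0    1    1
  b   0    1    1    1    1    1    1
  c   0    1    1    1    1    1    2
  c   0    1    1    1    1    1    2
  a   0    1    1    1    1    2    2
LCS length = dp[6][6] = 2

2


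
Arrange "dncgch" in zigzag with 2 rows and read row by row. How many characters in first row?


Zigzag "dncgch" into 2 rows:
Placing characters:
  'd' => row 0
  'n' => row 1
  'c' => row 0
  'g' => row 1
  'c' => row 0
  'h' => row 1
Rows:
  Row 0: "dcc"
  Row 1: "ngh"
First row length: 3

3


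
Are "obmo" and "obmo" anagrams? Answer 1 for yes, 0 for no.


Strings: "obmo", "obmo"
Sorted first:  bmoo
Sorted second: bmoo
Sorted forms match => anagrams

1


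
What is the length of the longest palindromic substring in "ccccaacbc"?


Input: "ccccaacbc"
Checking substrings for palindromes:
  [0:4] "cccc" (len 4) => palindrome
  [3:7] "caac" (len 4) => palindrome
  [0:3] "ccc" (len 3) => palindrome
  [1:4] "ccc" (len 3) => palindrome
  [6:9] "cbc" (len 3) => palindrome
  [0:2] "cc" (len 2) => palindrome
Longest palindromic substring: "cccc" with length 4

4


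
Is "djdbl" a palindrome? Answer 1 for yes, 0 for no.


Input: djdbl
Reversed: lbdjd
  Compare pos 0 ('d') with pos 4 ('l'): MISMATCH
  Compare pos 1 ('j') with pos 3 ('b'): MISMATCH
Result: not a palindrome

0


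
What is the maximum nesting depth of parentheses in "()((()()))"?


Input: "()((()()))"
Tracking depth:
  Position 0 '(': depth becomes 1
  Position 1 ')': depth becomes 0
  Position 2 '(': depth becomes 1
  Position 3 '(': depth becomes 2
  Position 4 '(': depth becomes 3
  Position 5 ')': depth becomes 2
  Position 6 '(': depth becomes 3
  Position 7 ')': depth becomes 2
  Position 8 ')': depth becomes 1
  Position 9 ')': depth becomes 0
Maximum depth reached: 3

3


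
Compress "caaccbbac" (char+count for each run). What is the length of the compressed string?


Input: caaccbbac
Runs:
  'c' x 1 => "c1"
  'a' x 2 => "a2"
  'c' x 2 => "c2"
  'b' x 2 => "b2"
  'a' x 1 => "a1"
  'c' x 1 => "c1"
Compressed: "c1a2c2b2a1c1"
Compressed length: 12

12


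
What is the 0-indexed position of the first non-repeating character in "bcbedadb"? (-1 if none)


Input: bcbedadb
Character frequencies:
  'a': 1
  'b': 3
  'c': 1
  'd': 2
  'e': 1
Scanning left to right for freq == 1:
  Position 0 ('b'): freq=3, skip
  Position 1 ('c'): unique! => answer = 1

1


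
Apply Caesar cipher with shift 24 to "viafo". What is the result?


Caesar cipher: shift "viafo" by 24
  'v' (pos 21) + 24 = pos 19 = 't'
  'i' (pos 8) + 24 = pos 6 = 'g'
  'a' (pos 0) + 24 = pos 24 = 'y'
  'f' (pos 5) + 24 = pos 3 = 'd'
  'o' (pos 14) + 24 = pos 12 = 'm'
Result: tgydm

tgydm


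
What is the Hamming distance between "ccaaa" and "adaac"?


Comparing "ccaaa" and "adaac" position by position:
  Position 0: 'c' vs 'a' => differ
  Position 1: 'c' vs 'd' => differ
  Position 2: 'a' vs 'a' => same
  Position 3: 'a' vs 'a' => same
  Position 4: 'a' vs 'c' => differ
Total differences (Hamming distance): 3

3


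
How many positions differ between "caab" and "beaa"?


Comparing "caab" and "beaa" position by position:
  Position 0: 'c' vs 'b' => DIFFER
  Position 1: 'a' vs 'e' => DIFFER
  Position 2: 'a' vs 'a' => same
  Position 3: 'b' vs 'a' => DIFFER
Positions that differ: 3

3


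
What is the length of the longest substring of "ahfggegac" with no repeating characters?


Input: "ahfggegac"
Sliding window (track last position of each char):
  Position 0 ('a'): window [0,0] length 1 -- new best
  Position 1 ('h'): window [0,1] length 2 -- new best
  Position 2 ('f'): window [0,2] length 3 -- new best
  Position 3 ('g'): window [0,3] length 4 -- new best
  Position 4 ('g'): repeat (last at 3), move window start to 4
  Position 4 ('g'): window [4,4] length 1
  Position 5 ('e'): window [4,5] length 2
  Position 6 ('g'): repeat (last at 4), move window start to 5
  Position 6 ('g'): window [5,6] length 2
  Position 7 ('a'): window [5,7] length 3
  Position 8 ('c'): window [5,8] length 4
Longest substring with no repeats: "ahfg" with length 4

4


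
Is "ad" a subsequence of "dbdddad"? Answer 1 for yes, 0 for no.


Check if "ad" is a subsequence of "dbdddad"
Greedy scan:
  Position 0 ('d'): no match needed
  Position 1 ('b'): no match needed
  Position 2 ('d'): no match needed
  Position 3 ('d'): no match needed
  Position 4 ('d'): no match needed
  Position 5 ('a'): matches sub[0] = 'a'
  Position 6 ('d'): matches sub[1] = 'd'
All 2 characters matched => is a subsequence

1


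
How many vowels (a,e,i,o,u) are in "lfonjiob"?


Input: lfonjiob
Checking each character:
  'l' at position 0: consonant
  'f' at position 1: consonant
  'o' at position 2: vowel (running total: 1)
  'n' at position 3: consonant
  'j' at position 4: consonant
  'i' at position 5: vowel (running total: 2)
  'o' at position 6: vowel (running total: 3)
  'b' at position 7: consonant
Total vowels: 3

3


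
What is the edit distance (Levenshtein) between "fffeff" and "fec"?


Computing edit distance: "fffeff" -> "fec"
DP table:
           f    e    c
      0    1    2    3
  f   1    0    1    2
  f   2    1    1    2
  f   3    2    2    2
  e   4    3    2    3
  f   5    4    3    3
  f   6    5    4    4
Edit distance = dp[6][3] = 4

4


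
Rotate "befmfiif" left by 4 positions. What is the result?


Input: "befmfiif", rotate left by 4
First 4 characters: "befm"
Remaining characters: "fiif"
Concatenate remaining + first: "fiif" + "befm" = "fiifbefm"

fiifbefm


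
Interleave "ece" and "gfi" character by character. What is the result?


Interleaving "ece" and "gfi":
  Position 0: 'e' from first, 'g' from second => "eg"
  Position 1: 'c' from first, 'f' from second => "cf"
  Position 2: 'e' from first, 'i' from second => "ei"
Result: egcfei

egcfei


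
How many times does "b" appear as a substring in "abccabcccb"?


Searching for "b" in "abccabcccb"
Scanning each position:
  Position 0: "a" => no
  Position 1: "b" => MATCH
  Position 2: "c" => no
  Position 3: "c" => no
  Position 4: "a" => no
  Position 5: "b" => MATCH
  Position 6: "c" => no
  Position 7: "c" => no
  Position 8: "c" => no
  Position 9: "b" => MATCH
Total occurrences: 3

3


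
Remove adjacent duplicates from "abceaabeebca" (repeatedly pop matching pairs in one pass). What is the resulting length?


Input: abceaabeebca
Stack-based adjacent duplicate removal:
  Read 'a': push. Stack: a
  Read 'b': push. Stack: ab
  Read 'c': push. Stack: abc
  Read 'e': push. Stack: abce
  Read 'a': push. Stack: abcea
  Read 'a': matches stack top 'a' => pop. Stack: abce
  Read 'b': push. Stack: abceb
  Read 'e': push. Stack: abcebe
  Read 'e': matches stack top 'e' => pop. Stack: abceb
  Read 'b': matches stack top 'b' => pop. Stack: abce
  Read 'c': push. Stack: abcec
  Read 'a': push. Stack: abceca
Final stack: "abceca" (length 6)

6


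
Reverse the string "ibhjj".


Input: ibhjj
Reading characters right to left:
  Position 4: 'j'
  Position 3: 'j'
  Position 2: 'h'
  Position 1: 'b'
  Position 0: 'i'
Reversed: jjhbi

jjhbi


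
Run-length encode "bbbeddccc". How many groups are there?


Input: bbbeddccc
Scanning for consecutive runs:
  Group 1: 'b' x 3 (positions 0-2)
  Group 2: 'e' x 1 (positions 3-3)
  Group 3: 'd' x 2 (positions 4-5)
  Group 4: 'c' x 3 (positions 6-8)
Total groups: 4

4


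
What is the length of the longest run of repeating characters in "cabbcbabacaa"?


Input: "cabbcbabacaa"
Scanning for longest run:
  Position 1 ('a'): new char, reset run to 1
  Position 2 ('b'): new char, reset run to 1
  Position 3 ('b'): continues run of 'b', length=2
  Position 4 ('c'): new char, reset run to 1
  Position 5 ('b'): new char, reset run to 1
  Position 6 ('a'): new char, reset run to 1
  Position 7 ('b'): new char, reset run to 1
  Position 8 ('a'): new char, reset run to 1
  Position 9 ('c'): new char, reset run to 1
  Position 10 ('a'): new char, reset run to 1
  Position 11 ('a'): continues run of 'a', length=2
Longest run: 'b' with length 2

2


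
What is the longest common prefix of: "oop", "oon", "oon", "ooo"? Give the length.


Words: oop, oon, oon, ooo
  Position 0: all 'o' => match
  Position 1: all 'o' => match
  Position 2: ('p', 'n', 'n', 'o') => mismatch, stop
LCP = "oo" (length 2)

2


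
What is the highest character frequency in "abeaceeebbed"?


Input: abeaceeebbed
Character counts:
  'a': 2
  'b': 3
  'c': 1
  'd': 1
  'e': 5
Maximum frequency: 5

5


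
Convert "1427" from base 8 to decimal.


Input: "1427" in base 8
Positional expansion:
  Digit '1' (value 1) x 8^3 = 512
  Digit '4' (value 4) x 8^2 = 256
  Digit '2' (value 2) x 8^1 = 16
  Digit '7' (value 7) x 8^0 = 7
Sum = 791

791


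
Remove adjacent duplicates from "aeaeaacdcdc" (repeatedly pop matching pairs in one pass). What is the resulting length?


Input: aeaeaacdcdc
Stack-based adjacent duplicate removal:
  Read 'a': push. Stack: a
  Read 'e': push. Stack: ae
  Read 'a': push. Stack: aea
  Read 'e': push. Stack: aeae
  Read 'a': push. Stack: aeaea
  Read 'a': matches stack top 'a' => pop. Stack: aeae
  Read 'c': push. Stack: aeaec
  Read 'd': push. Stack: aeaecd
  Read 'c': push. Stack: aeaecdc
  Read 'd': push. Stack: aeaecdcd
  Read 'c': push. Stack: aeaecdcdc
Final stack: "aeaecdcdc" (length 9)

9
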